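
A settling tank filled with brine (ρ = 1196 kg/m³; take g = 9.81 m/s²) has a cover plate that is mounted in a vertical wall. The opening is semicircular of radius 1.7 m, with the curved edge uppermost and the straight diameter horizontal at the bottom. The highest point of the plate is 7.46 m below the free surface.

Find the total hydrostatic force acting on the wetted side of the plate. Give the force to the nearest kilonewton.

F ≈ 449 kN

γ = ρg = 1196 × 9.81 / 1000 = 11.73276 kN/m³.
The centroid lies 4r/(3π) = 0.721502 m above the diameter, so r − 4r/(3π) = 1.7 − 0.721502 = 0.978498 m below the topmost point, so the centroid depth is h_c = 7.46 + 0.978498 = 8.4385 m.
A = πr²/2 = π × 1.7²/2 = 4.5396 m².
Resultant F = γ·h_c·A = 11.73276 × 8.4385 × 4.5396 = 449.452 kN.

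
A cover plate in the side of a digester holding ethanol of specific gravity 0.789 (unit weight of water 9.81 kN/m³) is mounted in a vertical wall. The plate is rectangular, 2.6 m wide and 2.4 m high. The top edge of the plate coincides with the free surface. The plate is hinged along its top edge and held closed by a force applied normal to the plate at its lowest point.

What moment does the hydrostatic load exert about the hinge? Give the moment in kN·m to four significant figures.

M ≈ 92.73 kN·m

γ = 0.789 × 9.81 = 7.74009 kN/m³.
The centroid lies 2.4/2 = 1.2 m below the top edge, so the centroid depth is h_c = 1.2 m.
A = 2.6 × 2.4 = 6.24 m².
Resultant F = γ·h_c·A = 7.74009 × 1.2 × 6.24 = 57.9578 kN.
I_c = b·h³/12 = 2.6 × 2.4³/12 = 2.9952 m⁴.
Centre of pressure: y_p = y_c + I_c/(y_c·A) = 1.2 + 2.9952/(1.2 × 6.24) = 1.2 + 0.4 = 1.6 m along the plane.
The resultant acts 1.2 + 0.4 = 1.6 m (along the plate) below the hinge at the top edge, so the moment about the hinge is M = F × 1.6 = 57.9578 × 1.6 = 92.7325 kN·m.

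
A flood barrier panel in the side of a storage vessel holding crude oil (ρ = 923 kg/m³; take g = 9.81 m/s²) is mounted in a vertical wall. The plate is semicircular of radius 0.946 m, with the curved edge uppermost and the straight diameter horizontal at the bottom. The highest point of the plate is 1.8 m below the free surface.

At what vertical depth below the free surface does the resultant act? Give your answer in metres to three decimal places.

h_p = 2.371 m

γ = ρg = 923 × 9.81 / 1000 = 9.05463 kN/m³.
The centroid lies 4r/(3π) = 0.401495 m above the diameter, so r − 4r/(3π) = 0.946 − 0.401495 = 0.544505 m below the topmost point, so the centroid depth is h_c = 1.8 + 0.544505 = 2.3445 m.
A = πr²/2 = π × 0.946²/2 = 1.40573 m².
Resultant F = γ·h_c·A = 9.05463 × 2.3445 × 1.40573 = 29.8417 kN.
I_c = (π/8 − 8/(9π))·r⁴ = 0.109757 × 0.946⁴ = 0.0879016 m⁴.
Centre of pressure: y_p = y_c + I_c/(y_c·A) = 2.3445 + 0.0879016/(2.3445 × 1.40573) = 2.3445 + 0.0266713 = 2.37117 m along the plane.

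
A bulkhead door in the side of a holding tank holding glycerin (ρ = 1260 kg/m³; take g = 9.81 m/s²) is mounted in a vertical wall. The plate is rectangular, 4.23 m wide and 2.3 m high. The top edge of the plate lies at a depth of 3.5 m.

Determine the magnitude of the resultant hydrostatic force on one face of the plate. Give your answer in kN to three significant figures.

γ = ρg = 1260 × 9.81 / 1000 = 12.3606 kN/m³.
The centroid lies 2.3/2 = 1.15 m below the top edge, so the centroid depth is h_c = 3.5 + 1.15 = 4.65 m.
A = 4.23 × 2.3 = 9.729 m².
Resultant F = γ·h_c·A = 12.3606 × 4.65 × 9.729 = 559.192 kN.

F ≈ 559 kN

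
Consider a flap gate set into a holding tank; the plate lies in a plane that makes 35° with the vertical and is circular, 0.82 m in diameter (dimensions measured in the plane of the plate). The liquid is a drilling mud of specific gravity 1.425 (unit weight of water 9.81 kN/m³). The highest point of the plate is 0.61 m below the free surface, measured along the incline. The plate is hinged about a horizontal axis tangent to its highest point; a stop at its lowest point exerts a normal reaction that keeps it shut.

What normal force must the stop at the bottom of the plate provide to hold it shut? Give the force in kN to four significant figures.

γ = 1.425 × 9.81 = 13.97925 kN/m³.
The plate makes 35° with the vertical, i.e. θ = 90° − 35° = 55° to the horizontal. Measuring y along the incline from the free-surface line, vertical depth h = y·sinθ with sinθ = 0.819152.
The centroid is at the centre, 0.41 m below the top of the plate, so y_c = 0.61 + 0.41 = 1.02 m and h_c = 1.02 × 0.819152 = 0.835535 m.
A = π(0.41)² = 0.528102 m².
Resultant F = γ·h_c·A = 13.97925 × 0.835535 × 0.528102 = 6.16831 kN.
I_c = πr⁴/4 = π × 0.41⁴/4 = 0.0221935 m⁴.
Centre of pressure: y_p = y_c + I_c/(y_c·A) = 1.02 + 0.0221935/(1.02 × 0.528102) = 1.02 + 0.041201 = 1.0612 m along the plane.
The resultant acts 0.41 + 0.041201 = 0.451201 m (along the plate) below the hinge at the top edge, so the moment about the hinge is M = F × 0.451201 = 6.16831 × 0.451201 = 2.78315 kN·m.
A normal force at the bottom, 0.82 m from the hinge, must supply this moment: P = 2.78315/0.82 = 3.39409 kN.

P ≈ 3.394 kN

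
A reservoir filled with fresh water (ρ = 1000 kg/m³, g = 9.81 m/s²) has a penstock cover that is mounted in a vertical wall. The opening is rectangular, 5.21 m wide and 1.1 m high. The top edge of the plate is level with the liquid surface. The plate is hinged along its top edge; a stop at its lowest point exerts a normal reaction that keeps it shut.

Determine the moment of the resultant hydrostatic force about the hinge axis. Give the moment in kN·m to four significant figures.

M ≈ 22.68 kN·m

γ = ρg = 1000 × 9.81 = 9810 N/m³ = 9.81 kN/m³.
The centroid lies 1.1/2 = 0.55 m below the top edge, so the centroid depth is h_c = 0.55 m.
A = 5.21 × 1.1 = 5.731 m².
Resultant F = γ·h_c·A = 9.81 × 0.55 × 5.731 = 30.9216 kN.
I_c = b·h³/12 = 5.21 × 1.1³/12 = 0.577876 m⁴.
Centre of pressure: y_p = y_c + I_c/(y_c·A) = 0.55 + 0.577876/(0.55 × 5.731) = 0.55 + 0.183333 = 0.733333 m along the plane.
The resultant acts 0.55 + 0.183333 = 0.733333 m (along the plate) below the hinge at the top edge, so the moment about the hinge is M = F × 0.733333 = 30.9216 × 0.733333 = 22.6758 kN·m.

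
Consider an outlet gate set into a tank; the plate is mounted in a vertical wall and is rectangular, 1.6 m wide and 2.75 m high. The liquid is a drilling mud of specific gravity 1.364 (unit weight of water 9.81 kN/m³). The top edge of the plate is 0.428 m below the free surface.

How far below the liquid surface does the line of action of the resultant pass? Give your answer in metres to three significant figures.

γ = 1.364 × 9.81 = 13.38084 kN/m³.
The centroid lies 2.75/2 = 1.375 m below the top edge, so the centroid depth is h_c = 0.428 + 1.375 = 1.803 m.
A = 1.6 × 2.75 = 4.4 m².
Resultant F = γ·h_c·A = 13.38084 × 1.803 × 4.4 = 106.153 kN.
I_c = b·h³/12 = 1.6 × 2.75³/12 = 2.77292 m⁴.
Centre of pressure: y_p = y_c + I_c/(y_c·A) = 1.803 + 2.77292/(1.803 × 4.4) = 1.803 + 0.349534 = 2.15253 m along the plane.

h_p = 2.15 m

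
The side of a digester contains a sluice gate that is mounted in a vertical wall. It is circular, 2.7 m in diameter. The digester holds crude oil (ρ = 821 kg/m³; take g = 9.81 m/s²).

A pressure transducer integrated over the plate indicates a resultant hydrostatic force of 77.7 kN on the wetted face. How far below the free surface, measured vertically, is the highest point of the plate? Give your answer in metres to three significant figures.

d_top ≈ 0.335 m

γ = ρg = 821 × 9.81 / 1000 = 8.05401 kN/m³.
A = π(1.35)² = 5.72555 m².
From F = γ·h_c·A, the centroid depth is h_c = 77.7/(8.05401 × 5.72555) = 1.68497 m.
The centroid is at the centre, 1.35 m below the top of the plate, so the highest point sits at h_top = 1.68497 − 1.35 = 0.33497 m below the surface.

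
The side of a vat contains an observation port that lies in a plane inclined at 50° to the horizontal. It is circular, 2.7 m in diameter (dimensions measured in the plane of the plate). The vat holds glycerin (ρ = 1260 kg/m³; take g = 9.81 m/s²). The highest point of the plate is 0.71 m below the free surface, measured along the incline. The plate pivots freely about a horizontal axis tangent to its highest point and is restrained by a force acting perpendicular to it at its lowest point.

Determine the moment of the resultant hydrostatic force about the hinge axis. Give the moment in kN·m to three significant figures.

γ = ρg = 1260 × 9.81 / 1000 = 12.3606 kN/m³.
Let θ = 50° be the plate's angle to the horizontal; measure y along the incline from where the plane meets the free surface. Vertical depth h = y·sinθ with sinθ = 0.766044.
The centroid is at the centre, 1.35 m below the top of the plate, so y_c = 0.71 + 1.35 = 2.06 m and h_c = 2.06 × 0.766044 = 1.57805 m.
A = π(1.35)² = 5.72555 m².
Resultant F = γ·h_c·A = 12.3606 × 1.57805 × 5.72555 = 111.681 kN.
I_c = πr⁴/4 = π × 1.35⁴/4 = 2.6087 m⁴.
Centre of pressure: y_p = y_c + I_c/(y_c·A) = 2.06 + 2.6087/(2.06 × 5.72555) = 2.06 + 0.221177 = 2.28118 m along the plane.
The resultant acts 1.35 + 0.221177 = 1.57118 m (along the plate) below the hinge at the top edge, so the moment about the hinge is M = F × 1.57118 = 111.681 × 1.57118 = 175.471 kN·m.

M ≈ 175 kN·m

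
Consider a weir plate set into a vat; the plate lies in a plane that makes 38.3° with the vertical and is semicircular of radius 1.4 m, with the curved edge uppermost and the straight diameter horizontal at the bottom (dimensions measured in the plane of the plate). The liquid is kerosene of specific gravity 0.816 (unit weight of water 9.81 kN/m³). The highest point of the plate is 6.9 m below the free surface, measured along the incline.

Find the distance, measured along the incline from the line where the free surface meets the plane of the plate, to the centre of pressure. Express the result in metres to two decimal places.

γ = 0.816 × 9.81 = 8.00496 kN/m³.
The plate makes 38.3° with the vertical, i.e. θ = 90° − 38.3° = 51.7° to the horizontal. Measuring y along the incline from the free-surface line, vertical depth h = y·sinθ with sinθ = 0.784776.
The centroid lies 4r/(3π) = 0.594178 m above the diameter, so r − 4r/(3π) = 1.4 − 0.594178 = 0.805822 m below the topmost point, so y_c = 6.9 + 0.805822 = 7.70582 m and h_c = 7.70582 × 0.784776 = 6.04734 m.
A = πr²/2 = π × 1.4²/2 = 3.07876 m².
Resultant F = γ·h_c·A = 8.00496 × 6.04734 × 3.07876 = 149.039 kN.
I_c = (π/8 − 8/(9π))·r⁴ = 0.109757 × 1.4⁴ = 0.421642 m⁴.
Centre of pressure: y_p = y_c + I_c/(y_c·A) = 7.70582 + 0.421642/(7.70582 × 3.07876) = 7.70582 + 0.0177725 = 7.72359 m along the plane.

y_p = 7.72 m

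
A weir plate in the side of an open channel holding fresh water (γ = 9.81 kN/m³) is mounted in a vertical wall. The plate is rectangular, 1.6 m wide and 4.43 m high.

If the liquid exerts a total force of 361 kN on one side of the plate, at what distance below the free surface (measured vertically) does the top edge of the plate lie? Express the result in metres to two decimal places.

d_top ≈ 2.98 m

γ = 9.81 kN/m³.
A = 1.6 × 4.43 = 7.088 m².
From F = γ·h_c·A, the centroid depth is h_c = 361/(9.81 × 7.088) = 5.19176 m.
The centroid lies 4.43/2 = 2.215 m below the top edge, so the top edge sits at h_top = 5.19176 − 2.215 = 2.97676 m below the surface.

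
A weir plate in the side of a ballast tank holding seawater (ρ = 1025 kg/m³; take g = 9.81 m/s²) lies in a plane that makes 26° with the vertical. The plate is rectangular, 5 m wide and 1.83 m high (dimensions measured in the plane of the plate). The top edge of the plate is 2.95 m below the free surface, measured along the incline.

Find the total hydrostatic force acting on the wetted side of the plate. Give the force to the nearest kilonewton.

γ = ρg = 1025 × 9.81 / 1000 = 10.05525 kN/m³.
The plate makes 26° with the vertical, i.e. θ = 90° − 26° = 64° to the horizontal. Measuring y along the incline from the free-surface line, vertical depth h = y·sinθ with sinθ = 0.898794.
The centroid lies 1.83/2 = 0.915 m below the top edge, so y_c = 2.95 + 0.915 = 3.865 m and h_c = 3.865 × 0.898794 = 3.47384 m.
A = 5 × 1.83 = 9.15 m².
Resultant F = γ·h_c·A = 10.05525 × 3.47384 × 9.15 = 319.613 kN.

F ≈ 320 kN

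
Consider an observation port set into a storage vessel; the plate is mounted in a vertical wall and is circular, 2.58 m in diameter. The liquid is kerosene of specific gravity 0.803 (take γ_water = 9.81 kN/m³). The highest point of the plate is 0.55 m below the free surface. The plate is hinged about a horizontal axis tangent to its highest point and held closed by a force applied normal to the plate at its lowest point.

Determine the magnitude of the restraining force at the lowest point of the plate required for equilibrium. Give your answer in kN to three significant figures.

γ = 0.803 × 9.81 = 7.87743 kN/m³.
The centroid is at the centre, 1.29 m below the top of the plate, so the centroid depth is h_c = 0.55 + 1.29 = 1.84 m.
A = π(1.29)² = 5.22792 m².
Resultant F = γ·h_c·A = 7.87743 × 1.84 × 5.22792 = 75.7759 kN.
I_c = πr⁴/4 = π × 1.29⁴/4 = 2.17495 m⁴.
Centre of pressure: y_p = y_c + I_c/(y_c·A) = 1.84 + 2.17495/(1.84 × 5.22792) = 1.84 + 0.226101 = 2.0661 m along the plane.
The resultant acts 1.29 + 0.226101 = 1.5161 m (along the plate) below the hinge at the top edge, so the moment about the hinge is M = F × 1.5161 = 75.7759 × 1.5161 = 114.884 kN·m.
A normal force at the bottom, 2.58 m from the hinge, must supply this moment: P = 114.884/2.58 = 44.5287 kN.

P ≈ 44.5 kN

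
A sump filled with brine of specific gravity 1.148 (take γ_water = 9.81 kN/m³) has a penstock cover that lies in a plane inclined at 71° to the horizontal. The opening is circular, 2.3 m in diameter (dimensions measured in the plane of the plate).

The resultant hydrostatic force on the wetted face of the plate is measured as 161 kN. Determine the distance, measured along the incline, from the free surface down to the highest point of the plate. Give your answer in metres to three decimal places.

y_top ≈ 2.489 m

γ = 1.148 × 9.81 = 11.26188 kN/m³.
A = π(1.15)² = 4.15476 m².
From F = γ·h_c·A, the centroid depth is h_c = 161/(11.26188 × 4.15476) = 3.44088 m.
Let θ = 71° be the plate's angle to the horizontal; measure y along the incline from where the plane meets the free surface. Vertical depth h = y·sinθ with sinθ = 0.945519.
Along the incline, y_c = h_c/sinθ = 3.44088/0.945519 = 3.63914 m.
The centroid is at the centre, 1.15 m below the top of the plate, so the highest point sits at y_top = 3.63914 − 1.15 = 2.48914 m along the incline.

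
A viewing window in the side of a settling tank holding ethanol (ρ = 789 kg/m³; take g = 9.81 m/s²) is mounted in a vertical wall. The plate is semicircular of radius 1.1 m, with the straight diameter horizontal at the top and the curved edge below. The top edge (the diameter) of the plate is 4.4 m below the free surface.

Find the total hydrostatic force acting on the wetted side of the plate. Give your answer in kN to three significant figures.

F ≈ 71.6 kN

γ = ρg = 789 × 9.81 / 1000 = 7.74009 kN/m³.
The centroid of a semicircle lies 4r/(3π) = 0.466854 m from the diameter, here below the top edge, so the centroid depth is h_c = 4.4 + 0.466854 = 4.86685 m.
A = πr²/2 = π × 1.1²/2 = 1.90066 m².
Resultant F = γ·h_c·A = 7.74009 × 4.86685 × 1.90066 = 71.5976 kN.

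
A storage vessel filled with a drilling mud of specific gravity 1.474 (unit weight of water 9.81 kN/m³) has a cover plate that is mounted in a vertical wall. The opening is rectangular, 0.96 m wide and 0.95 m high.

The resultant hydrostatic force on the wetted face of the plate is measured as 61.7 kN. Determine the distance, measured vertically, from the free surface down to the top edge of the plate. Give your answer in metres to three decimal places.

d_top ≈ 4.204 m

γ = 1.474 × 9.81 = 14.45994 kN/m³.
A = 0.96 × 0.95 = 0.912 m².
From F = γ·h_c·A, the centroid depth is h_c = 61.7/(14.45994 × 0.912) = 4.67869 m.
The centroid lies 0.95/2 = 0.475 m below the top edge, so the top edge sits at h_top = 4.67869 − 0.475 = 4.20369 m below the surface.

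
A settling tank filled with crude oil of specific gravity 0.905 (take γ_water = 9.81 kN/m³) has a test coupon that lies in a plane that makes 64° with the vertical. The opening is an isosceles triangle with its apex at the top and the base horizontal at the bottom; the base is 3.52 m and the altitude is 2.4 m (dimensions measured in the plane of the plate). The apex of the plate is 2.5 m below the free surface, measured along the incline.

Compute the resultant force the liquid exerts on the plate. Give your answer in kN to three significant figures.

γ = 0.905 × 9.81 = 8.87805 kN/m³.
The plate makes 64° with the vertical, i.e. θ = 90° − 64° = 26° to the horizontal. Measuring y along the incline from the free-surface line, vertical depth h = y·sinθ with sinθ = 0.438371.
With the apex up, the centroid sits 2h/3 = 2 × 2.4/3 = 1.6 m below the apex, so y_c = 2.5 + 1.6 = 4.1 m and h_c = 4.1 × 0.438371 = 1.79732 m.
A = ½ × 3.52 × 2.4 = 4.224 m².
Resultant F = γ·h_c·A = 8.87805 × 1.79732 × 4.224 = 67.4011 kN.

F ≈ 67.4 kN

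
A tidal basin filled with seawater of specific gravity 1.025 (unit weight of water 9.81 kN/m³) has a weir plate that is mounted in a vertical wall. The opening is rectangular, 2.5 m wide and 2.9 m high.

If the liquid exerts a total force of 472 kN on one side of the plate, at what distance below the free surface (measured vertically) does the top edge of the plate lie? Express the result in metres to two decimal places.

d_top ≈ 5.02 m

γ = 1.025 × 9.81 = 10.05525 kN/m³.
A = 2.5 × 2.9 = 7.25 m².
From F = γ·h_c·A, the centroid depth is h_c = 472/(10.05525 × 7.25) = 6.47457 m.
The centroid lies 2.9/2 = 1.45 m below the top edge, so the top edge sits at h_top = 6.47457 − 1.45 = 5.02457 m below the surface.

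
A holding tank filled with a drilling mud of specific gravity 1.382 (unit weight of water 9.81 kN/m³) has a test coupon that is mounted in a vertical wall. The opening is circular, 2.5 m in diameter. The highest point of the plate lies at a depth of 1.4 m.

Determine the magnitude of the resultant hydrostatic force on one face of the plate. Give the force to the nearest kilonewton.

γ = 1.382 × 9.81 = 13.55742 kN/m³.
The centroid is at the centre, 1.25 m below the top of the plate, so the centroid depth is h_c = 1.4 + 1.25 = 2.65 m.
A = π(1.25)² = 4.90874 m².
Resultant F = γ·h_c·A = 13.55742 × 2.65 × 4.90874 = 176.357 kN.

F ≈ 176 kN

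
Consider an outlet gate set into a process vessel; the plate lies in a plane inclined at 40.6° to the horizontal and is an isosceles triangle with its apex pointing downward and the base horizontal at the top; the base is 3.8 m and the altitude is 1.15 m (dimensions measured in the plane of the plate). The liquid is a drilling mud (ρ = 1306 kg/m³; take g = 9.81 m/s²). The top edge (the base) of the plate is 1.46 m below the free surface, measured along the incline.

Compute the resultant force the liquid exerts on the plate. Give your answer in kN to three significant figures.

F ≈ 33.6 kN

γ = ρg = 1306 × 9.81 / 1000 = 12.81186 kN/m³.
Let θ = 40.6° be the plate's angle to the horizontal; measure y along the incline from where the plane meets the free surface. Vertical depth h = y·sinθ with sinθ = 0.650774.
With the apex down, the centroid sits h/3 = 1.15/3 = 0.383333 m below the base (the top edge), so y_c = 1.46 + 0.383333 = 1.84333 m and h_c = 1.84333 × 0.650774 = 1.19959 m.
A = ½ × 3.8 × 1.15 = 2.185 m².
Resultant F = γ·h_c·A = 12.81186 × 1.19959 × 2.185 = 33.5812 kN.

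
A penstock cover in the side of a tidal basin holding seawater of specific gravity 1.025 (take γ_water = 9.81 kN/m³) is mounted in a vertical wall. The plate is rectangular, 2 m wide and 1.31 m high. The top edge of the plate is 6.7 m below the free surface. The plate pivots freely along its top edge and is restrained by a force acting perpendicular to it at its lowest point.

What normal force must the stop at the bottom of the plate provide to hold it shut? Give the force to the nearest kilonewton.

P ≈ 100 kN

γ = 1.025 × 9.81 = 10.05525 kN/m³.
The centroid lies 1.31/2 = 0.655 m below the top edge, so the centroid depth is h_c = 6.7 + 0.655 = 7.355 m.
A = 2 × 1.31 = 2.62 m².
Resultant F = γ·h_c·A = 10.05525 × 7.355 × 2.62 = 193.766 kN.
I_c = b·h³/12 = 2 × 1.31³/12 = 0.374682 m⁴.
Centre of pressure: y_p = y_c + I_c/(y_c·A) = 7.355 + 0.374682/(7.355 × 2.62) = 7.355 + 0.0194437 = 7.37444 m along the plane.
The resultant acts 0.655 + 0.0194437 = 0.674444 m (along the plate) below the hinge at the top edge, so the moment about the hinge is M = F × 0.674444 = 193.766 × 0.674444 = 130.684 kN·m.
A normal force at the bottom, 1.31 m from the hinge, must supply this moment: P = 130.684/1.31 = 99.7588 kN.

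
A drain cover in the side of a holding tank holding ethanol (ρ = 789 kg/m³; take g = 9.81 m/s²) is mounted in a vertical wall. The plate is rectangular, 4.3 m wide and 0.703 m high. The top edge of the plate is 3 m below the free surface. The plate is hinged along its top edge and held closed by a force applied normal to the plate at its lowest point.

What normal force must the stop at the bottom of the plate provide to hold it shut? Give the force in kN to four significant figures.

P ≈ 40.58 kN

γ = ρg = 789 × 9.81 / 1000 = 7.74009 kN/m³.
The centroid lies 0.703/2 = 0.3515 m below the top edge, so the centroid depth is h_c = 3 + 0.3515 = 3.3515 m.
A = 4.3 × 0.703 = 3.0229 m².
Resultant F = γ·h_c·A = 7.74009 × 3.3515 × 3.0229 = 78.4168 kN.
I_c = b·h³/12 = 4.3 × 0.703³/12 = 0.124495 m⁴.
Centre of pressure: y_p = y_c + I_c/(y_c·A) = 3.3515 + 0.124495/(3.3515 × 3.0229) = 3.3515 + 0.0122882 = 3.36379 m along the plane.
The resultant acts 0.3515 + 0.0122882 = 0.363788 m (along the plate) below the hinge at the top edge, so the moment about the hinge is M = F × 0.363788 = 78.4168 × 0.363788 = 28.5271 kN·m.
A normal force at the bottom, 0.703 m from the hinge, must supply this moment: P = 28.5271/0.703 = 40.5791 kN.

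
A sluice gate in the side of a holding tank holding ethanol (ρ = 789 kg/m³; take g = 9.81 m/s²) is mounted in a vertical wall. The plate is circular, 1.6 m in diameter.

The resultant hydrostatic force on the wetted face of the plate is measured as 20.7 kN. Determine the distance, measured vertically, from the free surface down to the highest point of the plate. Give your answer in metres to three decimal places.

γ = ρg = 789 × 9.81 / 1000 = 7.74009 kN/m³.
A = π(0.8)² = 2.01062 m².
From F = γ·h_c·A, the centroid depth is h_c = 20.7/(7.74009 × 2.01062) = 1.33013 m.
The centroid is at the centre, 0.8 m below the top of the plate, so the highest point sits at h_top = 1.33013 − 0.8 = 0.53013 m below the surface.

d_top ≈ 0.530 m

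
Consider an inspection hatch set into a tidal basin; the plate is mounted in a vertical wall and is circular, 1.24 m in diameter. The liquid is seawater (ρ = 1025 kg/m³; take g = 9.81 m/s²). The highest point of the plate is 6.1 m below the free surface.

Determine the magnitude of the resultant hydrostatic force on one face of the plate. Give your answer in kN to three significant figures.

γ = ρg = 1025 × 9.81 / 1000 = 10.05525 kN/m³.
The centroid is at the centre, 0.62 m below the top of the plate, so the centroid depth is h_c = 6.1 + 0.62 = 6.72 m.
A = π(0.62)² = 1.20763 m².
Resultant F = γ·h_c·A = 10.05525 × 6.72 × 1.20763 = 81.6011 kN.

F ≈ 81.6 kN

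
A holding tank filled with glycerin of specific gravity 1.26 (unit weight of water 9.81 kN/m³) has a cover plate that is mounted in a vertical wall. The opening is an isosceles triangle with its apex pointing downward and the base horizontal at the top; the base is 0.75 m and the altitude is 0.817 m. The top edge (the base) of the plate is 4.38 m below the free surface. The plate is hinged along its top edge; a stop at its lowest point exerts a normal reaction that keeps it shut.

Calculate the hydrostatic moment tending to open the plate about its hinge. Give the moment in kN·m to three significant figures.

γ = 1.26 × 9.81 = 12.3606 kN/m³.
With the apex down, the centroid sits h/3 = 0.817/3 = 0.272333 m below the base (the top edge), so the centroid depth is h_c = 4.38 + 0.272333 = 4.65233 m.
A = ½ × 0.75 × 0.817 = 0.306375 m².
Resultant F = γ·h_c·A = 12.3606 × 4.65233 × 0.306375 = 17.6183 kN.
I_c = b·h³/36 = 0.75 × 0.817³/36 = 0.0113612 m⁴.
Centre of pressure: y_p = y_c + I_c/(y_c·A) = 4.65233 + 0.0113612/(4.65233 × 0.306375) = 4.65233 + 0.00797077 = 4.6603 m along the plane.
The resultant acts 0.272333 + 0.00797077 = 0.280304 m (along the plate) below the hinge at the top edge, so the moment about the hinge is M = F × 0.280304 = 17.6183 × 0.280304 = 4.93848 kN·m.

M ≈ 4.94 kN·m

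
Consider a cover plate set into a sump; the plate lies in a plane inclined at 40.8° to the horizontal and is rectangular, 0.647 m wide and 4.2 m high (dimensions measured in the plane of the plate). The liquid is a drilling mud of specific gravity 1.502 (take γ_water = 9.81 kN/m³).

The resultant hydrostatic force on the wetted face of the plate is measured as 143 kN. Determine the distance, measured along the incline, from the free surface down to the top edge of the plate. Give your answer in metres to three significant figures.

y_top ≈ 3.37 m

γ = 1.502 × 9.81 = 14.73462 kN/m³.
A = 0.647 × 4.2 = 2.7174 m².
From F = γ·h_c·A, the centroid depth is h_c = 143/(14.73462 × 2.7174) = 3.57144 m.
Let θ = 40.8° be the plate's angle to the horizontal; measure y along the incline from where the plane meets the free surface. Vertical depth h = y·sinθ with sinθ = 0.653421.
Along the incline, y_c = h_c/sinθ = 3.57144/0.653421 = 5.46576 m.
The centroid lies 4.2/2 = 2.1 m below the top edge, so the top edge sits at y_top = 5.46576 − 2.1 = 3.36576 m along the incline.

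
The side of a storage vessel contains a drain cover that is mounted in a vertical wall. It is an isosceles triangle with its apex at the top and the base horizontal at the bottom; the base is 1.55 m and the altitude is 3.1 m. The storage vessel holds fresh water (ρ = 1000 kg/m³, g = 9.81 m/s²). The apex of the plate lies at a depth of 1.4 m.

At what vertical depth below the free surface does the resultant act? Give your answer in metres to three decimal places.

h_p = 3.621 m

γ = ρg = 1000 × 9.81 = 9810 N/m³ = 9.81 kN/m³.
With the apex up, the centroid sits 2h/3 = 2 × 3.1/3 = 2.06667 m below the apex, so the centroid depth is h_c = 1.4 + 2.06667 = 3.46667 m.
A = ½ × 1.55 × 3.1 = 2.4025 m².
Resultant F = γ·h_c·A = 9.81 × 3.46667 × 2.4025 = 81.7043 kN.
I_c = b·h³/36 = 1.55 × 3.1³/36 = 1.28267 m⁴.
Centre of pressure: y_p = y_c + I_c/(y_c·A) = 3.46667 + 1.28267/(3.46667 × 2.4025) = 3.46667 + 0.154006 = 3.62068 m along the plane.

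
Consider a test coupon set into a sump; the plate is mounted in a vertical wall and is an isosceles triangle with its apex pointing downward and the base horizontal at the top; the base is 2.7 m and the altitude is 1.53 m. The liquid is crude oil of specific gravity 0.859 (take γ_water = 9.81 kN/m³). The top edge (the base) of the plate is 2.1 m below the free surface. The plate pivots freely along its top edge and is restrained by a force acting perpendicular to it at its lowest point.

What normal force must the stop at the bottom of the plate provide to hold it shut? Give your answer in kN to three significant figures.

P ≈ 16.6 kN

γ = 0.859 × 9.81 = 8.42679 kN/m³.
With the apex down, the centroid sits h/3 = 1.53/3 = 0.51 m below the base (the top edge), so the centroid depth is h_c = 2.1 + 0.51 = 2.61 m.
A = ½ × 2.7 × 1.53 = 2.0655 m².
Resultant F = γ·h_c·A = 8.42679 × 2.61 × 2.0655 = 45.4284 kN.
I_c = b·h³/36 = 2.7 × 1.53³/36 = 0.268618 m⁴.
Centre of pressure: y_p = y_c + I_c/(y_c·A) = 2.61 + 0.268618/(2.61 × 2.0655) = 2.61 + 0.0498275 = 2.65983 m along the plane.
The resultant acts 0.51 + 0.0498275 = 0.559828 m (along the plate) below the hinge at the top edge, so the moment about the hinge is M = F × 0.559828 = 45.4284 × 0.559828 = 25.4321 kN·m.
A normal force at the bottom, 1.53 m from the hinge, must supply this moment: P = 25.4321/1.53 = 16.6223 kN.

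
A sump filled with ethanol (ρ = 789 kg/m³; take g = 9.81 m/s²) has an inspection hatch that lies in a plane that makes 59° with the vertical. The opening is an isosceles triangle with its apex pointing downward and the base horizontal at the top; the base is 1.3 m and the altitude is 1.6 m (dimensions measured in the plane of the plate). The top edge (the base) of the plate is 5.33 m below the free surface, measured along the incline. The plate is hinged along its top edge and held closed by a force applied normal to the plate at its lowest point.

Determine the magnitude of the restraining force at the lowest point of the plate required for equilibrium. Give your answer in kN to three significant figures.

γ = ρg = 789 × 9.81 / 1000 = 7.74009 kN/m³.
The plate makes 59° with the vertical, i.e. θ = 90° − 59° = 31° to the horizontal. Measuring y along the incline from the free-surface line, vertical depth h = y·sinθ with sinθ = 0.515038.
With the apex down, the centroid sits h/3 = 1.6/3 = 0.533333 m below the base (the top edge), so y_c = 5.33 + 0.533333 = 5.86333 m and h_c = 5.86333 × 0.515038 = 3.01984 m.
A = ½ × 1.3 × 1.6 = 1.04 m².
Resultant F = γ·h_c·A = 7.74009 × 3.01984 × 1.04 = 24.3088 kN.
I_c = b·h³/36 = 1.3 × 1.6³/36 = 0.147911 m⁴.
Centre of pressure: y_p = y_c + I_c/(y_c·A) = 5.86333 + 0.147911/(5.86333 × 1.04) = 5.86333 + 0.0242562 = 5.88759 m along the plane.
The resultant acts 0.533333 + 0.0242562 = 0.557589 m (along the plate) below the hinge at the top edge, so the moment about the hinge is M = F × 0.557589 = 24.3088 × 0.557589 = 13.5543 kN·m.
A normal force at the bottom, 1.6 m from the hinge, must supply this moment: P = 13.5543/1.6 = 8.47144 kN.

P ≈ 8.47 kN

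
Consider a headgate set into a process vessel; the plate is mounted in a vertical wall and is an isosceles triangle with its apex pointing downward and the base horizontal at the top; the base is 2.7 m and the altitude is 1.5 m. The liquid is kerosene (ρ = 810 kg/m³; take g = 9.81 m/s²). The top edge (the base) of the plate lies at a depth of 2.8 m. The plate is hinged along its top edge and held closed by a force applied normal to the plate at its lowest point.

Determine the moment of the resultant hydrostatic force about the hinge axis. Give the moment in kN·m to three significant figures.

γ = ρg = 810 × 9.81 / 1000 = 7.9461 kN/m³.
With the apex down, the centroid sits h/3 = 1.5/3 = 0.5 m below the base (the top edge), so the centroid depth is h_c = 2.8 + 0.5 = 3.3 m.
A = ½ × 2.7 × 1.5 = 2.025 m².
Resultant F = γ·h_c·A = 7.9461 × 3.3 × 2.025 = 53.0998 kN.
I_c = b·h³/36 = 2.7 × 1.5³/36 = 0.253125 m⁴.
Centre of pressure: y_p = y_c + I_c/(y_c·A) = 3.3 + 0.253125/(3.3 × 2.025) = 3.3 + 0.0378788 = 3.33788 m along the plane.
The resultant acts 0.5 + 0.0378788 = 0.537879 m (along the plate) below the hinge at the top edge, so the moment about the hinge is M = F × 0.537879 = 53.0998 × 0.537879 = 28.5613 kN·m.

M ≈ 28.6 kN·m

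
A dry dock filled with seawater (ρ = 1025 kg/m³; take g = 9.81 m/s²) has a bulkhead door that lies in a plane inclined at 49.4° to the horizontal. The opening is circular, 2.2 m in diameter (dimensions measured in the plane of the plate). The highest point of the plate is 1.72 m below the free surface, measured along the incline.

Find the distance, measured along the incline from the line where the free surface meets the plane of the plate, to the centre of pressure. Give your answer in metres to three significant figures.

γ = ρg = 1025 × 9.81 / 1000 = 10.05525 kN/m³.
Let θ = 49.4° be the plate's angle to the horizontal; measure y along the incline from where the plane meets the free surface. Vertical depth h = y·sinθ with sinθ = 0.759271.
The centroid is at the centre, 1.1 m below the top of the plate, so y_c = 1.72 + 1.1 = 2.82 m and h_c = 2.82 × 0.759271 = 2.14114 m.
A = π(1.1)² = 3.80133 m².
Resultant F = γ·h_c·A = 10.05525 × 2.14114 × 3.80133 = 81.8415 kN.
I_c = πr⁴/4 = π × 1.1⁴/4 = 1.1499 m⁴.
Centre of pressure: y_p = y_c + I_c/(y_c·A) = 2.82 + 1.1499/(2.82 × 3.80133) = 2.82 + 0.107269 = 2.92727 m along the plane.

y_p = 2.93 m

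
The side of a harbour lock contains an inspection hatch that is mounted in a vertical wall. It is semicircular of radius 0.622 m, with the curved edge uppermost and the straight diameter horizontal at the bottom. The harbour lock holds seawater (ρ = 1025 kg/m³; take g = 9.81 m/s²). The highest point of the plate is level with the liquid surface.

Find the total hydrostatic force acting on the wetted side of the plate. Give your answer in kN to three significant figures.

γ = ρg = 1025 × 9.81 / 1000 = 10.05525 kN/m³.
The centroid lies 4r/(3π) = 0.263985 m above the diameter, so r − 4r/(3π) = 0.622 − 0.263985 = 0.358015 m below the topmost point, so the centroid depth is h_c = 0.358015 m.
A = πr²/2 = π × 0.622²/2 = 0.607716 m².
Resultant F = γ·h_c·A = 10.05525 × 0.358015 × 0.607716 = 2.18774 kN.

F ≈ 2.19 kN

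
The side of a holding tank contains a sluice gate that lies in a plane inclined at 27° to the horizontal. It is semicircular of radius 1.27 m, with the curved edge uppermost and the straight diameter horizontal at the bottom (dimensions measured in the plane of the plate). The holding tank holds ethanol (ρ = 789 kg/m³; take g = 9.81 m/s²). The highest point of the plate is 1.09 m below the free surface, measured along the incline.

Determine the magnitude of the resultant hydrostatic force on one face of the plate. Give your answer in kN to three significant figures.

F ≈ 16.2 kN

γ = ρg = 789 × 9.81 / 1000 = 7.74009 kN/m³.
Let θ = 27° be the plate's angle to the horizontal; measure y along the incline from where the plane meets the free surface. Vertical depth h = y·sinθ with sinθ = 0.453990.
The centroid lies 4r/(3π) = 0.539005 m above the diameter, so r − 4r/(3π) = 1.27 − 0.539005 = 0.730995 m below the topmost point, so y_c = 1.09 + 0.730995 = 1.82099 m and h_c = 1.82099 × 0.453990 = 0.826711 m.
A = πr²/2 = π × 1.27²/2 = 2.53354 m².
Resultant F = γ·h_c·A = 7.74009 × 0.826711 × 2.53354 = 16.2117 kN.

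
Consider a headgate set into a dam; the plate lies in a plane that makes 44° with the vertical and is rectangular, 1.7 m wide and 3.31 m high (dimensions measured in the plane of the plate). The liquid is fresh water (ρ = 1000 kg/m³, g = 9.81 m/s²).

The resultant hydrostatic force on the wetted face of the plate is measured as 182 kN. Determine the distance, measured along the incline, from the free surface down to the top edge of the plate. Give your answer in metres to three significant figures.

y_top ≈ 2.93 m

γ = ρg = 1000 × 9.81 = 9810 N/m³ = 9.81 kN/m³.
A = 1.7 × 3.31 = 5.627 m².
From F = γ·h_c·A, the centroid depth is h_c = 182/(9.81 × 5.627) = 3.29705 m.
The plate makes 44° with the vertical, i.e. θ = 90° − 44° = 46° to the horizontal. Measuring y along the incline from the free-surface line, vertical depth h = y·sinθ with sinθ = 0.719340.
Along the incline, y_c = h_c/sinθ = 3.29705/0.719340 = 4.58344 m.
The centroid lies 3.31/2 = 1.655 m below the top edge, so the top edge sits at y_top = 4.58344 − 1.655 = 2.92844 m along the incline.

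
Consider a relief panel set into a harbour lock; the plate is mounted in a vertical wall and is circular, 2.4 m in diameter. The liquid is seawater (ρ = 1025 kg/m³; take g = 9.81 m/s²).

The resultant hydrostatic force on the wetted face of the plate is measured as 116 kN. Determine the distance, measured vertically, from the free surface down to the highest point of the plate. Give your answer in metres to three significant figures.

γ = ρg = 1025 × 9.81 / 1000 = 10.05525 kN/m³.
A = π(1.2)² = 4.52389 m².
From F = γ·h_c·A, the centroid depth is h_c = 116/(10.05525 × 4.52389) = 2.55008 m.
The centroid is at the centre, 1.2 m below the top of the plate, so the highest point sits at h_top = 2.55008 − 1.2 = 1.35008 m below the surface.

d_top ≈ 1.35 m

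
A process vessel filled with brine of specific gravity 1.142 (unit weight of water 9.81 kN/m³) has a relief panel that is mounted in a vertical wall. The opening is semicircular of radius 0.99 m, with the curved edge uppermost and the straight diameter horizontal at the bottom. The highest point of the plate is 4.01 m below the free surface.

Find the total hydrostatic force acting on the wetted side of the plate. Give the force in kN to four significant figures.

F ≈ 78.99 kN

γ = 1.142 × 9.81 = 11.20302 kN/m³.
The centroid lies 4r/(3π) = 0.420169 m above the diameter, so r − 4r/(3π) = 0.99 − 0.420169 = 0.569831 m below the topmost point, so the centroid depth is h_c = 4.01 + 0.569831 = 4.57983 m.
A = πr²/2 = π × 0.99²/2 = 1.53954 m².
Resultant F = γ·h_c·A = 11.20302 × 4.57983 × 1.53954 = 78.9906 kN.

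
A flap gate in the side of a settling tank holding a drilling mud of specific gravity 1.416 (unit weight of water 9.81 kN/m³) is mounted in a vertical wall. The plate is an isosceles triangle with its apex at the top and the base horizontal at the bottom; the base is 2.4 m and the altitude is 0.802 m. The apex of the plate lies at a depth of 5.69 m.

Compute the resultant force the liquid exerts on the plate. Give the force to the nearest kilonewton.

F ≈ 83 kN

γ = 1.416 × 9.81 = 13.89096 kN/m³.
With the apex up, the centroid sits 2h/3 = 2 × 0.802/3 = 0.534667 m below the apex, so the centroid depth is h_c = 5.69 + 0.534667 = 6.22467 m.
A = ½ × 2.4 × 0.802 = 0.9624 m².
Resultant F = γ·h_c·A = 13.89096 × 6.22467 × 0.9624 = 83.2155 kN.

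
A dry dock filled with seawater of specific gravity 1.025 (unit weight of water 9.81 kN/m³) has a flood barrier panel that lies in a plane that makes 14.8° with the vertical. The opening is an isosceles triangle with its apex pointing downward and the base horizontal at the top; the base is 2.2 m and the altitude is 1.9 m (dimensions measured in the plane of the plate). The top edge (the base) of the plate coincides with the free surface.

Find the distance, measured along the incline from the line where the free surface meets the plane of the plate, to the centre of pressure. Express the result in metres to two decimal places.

γ = 1.025 × 9.81 = 10.05525 kN/m³.
The plate makes 14.8° with the vertical, i.e. θ = 90° − 14.8° = 75.2° to the horizontal. Measuring y along the incline from the free-surface line, vertical depth h = y·sinθ with sinθ = 0.966823.
With the apex down, the centroid sits h/3 = 1.9/3 = 0.633333 m below the base (the top edge), so y_c = 0.633333 m and h_c = 0.633333 × 0.966823 = 0.612321 m.
A = ½ × 2.2 × 1.9 = 2.09 m².
Resultant F = γ·h_c·A = 10.05525 × 0.612321 × 2.09 = 12.8682 kN.
I_c = b·h³/36 = 2.2 × 1.9³/36 = 0.419161 m⁴.
Centre of pressure: y_p = y_c + I_c/(y_c·A) = 0.633333 + 0.419161/(0.633333 × 2.09) = 0.633333 + 0.316667 = 0.95 m along the plane.

y_p = 0.95 m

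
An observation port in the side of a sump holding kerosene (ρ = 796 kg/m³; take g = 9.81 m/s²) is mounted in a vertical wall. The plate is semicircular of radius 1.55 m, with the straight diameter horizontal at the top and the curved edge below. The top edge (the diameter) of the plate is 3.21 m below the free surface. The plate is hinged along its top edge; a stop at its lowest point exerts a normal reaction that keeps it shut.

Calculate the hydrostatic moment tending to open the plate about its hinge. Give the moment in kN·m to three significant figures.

γ = ρg = 796 × 9.81 / 1000 = 7.80876 kN/m³.
The centroid of a semicircle lies 4r/(3π) = 0.65784 m from the diameter, here below the top edge, so the centroid depth is h_c = 3.21 + 0.65784 = 3.86784 m.
A = πr²/2 = π × 1.55²/2 = 3.77384 m².
Resultant F = γ·h_c·A = 7.80876 × 3.86784 × 3.77384 = 113.981 kN.
I_c = (π/8 − 8/(9π))·r⁴ = 0.109757 × 1.55⁴ = 0.633518 m⁴.
Centre of pressure: y_p = y_c + I_c/(y_c·A) = 3.86784 + 0.633518/(3.86784 × 3.77384) = 3.86784 + 0.0434017 = 3.91124 m along the plane.
The resultant acts 0.65784 + 0.0434017 = 0.701242 m (along the plate) below the hinge at the top edge, so the moment about the hinge is M = F × 0.701242 = 113.981 × 0.701242 = 79.9283 kN·m.

M ≈ 79.9 kN·m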